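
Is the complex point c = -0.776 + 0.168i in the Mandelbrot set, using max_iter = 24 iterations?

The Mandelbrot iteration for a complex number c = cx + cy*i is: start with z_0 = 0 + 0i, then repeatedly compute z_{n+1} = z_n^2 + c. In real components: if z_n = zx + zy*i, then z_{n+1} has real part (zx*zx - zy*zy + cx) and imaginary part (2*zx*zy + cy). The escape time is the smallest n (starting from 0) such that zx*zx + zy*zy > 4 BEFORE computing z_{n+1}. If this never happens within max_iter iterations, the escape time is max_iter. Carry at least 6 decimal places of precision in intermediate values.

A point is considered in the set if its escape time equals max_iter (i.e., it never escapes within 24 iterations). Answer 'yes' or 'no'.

z_0 = 0 + 0i, c = -0.7760 + 0.1680i
Iter 1: z = -0.7760 + 0.1680i, |z|^2 = 0.6304
Iter 2: z = -0.2020 + -0.0927i, |z|^2 = 0.0494
Iter 3: z = -0.7438 + 0.2055i, |z|^2 = 0.5954
Iter 4: z = -0.2650 + -0.1377i, |z|^2 = 0.0892
Iter 5: z = -0.7247 + 0.2410i, |z|^2 = 0.5833
Iter 6: z = -0.3089 + -0.1813i, |z|^2 = 0.1282
Iter 7: z = -0.7135 + 0.2800i, |z|^2 = 0.5874
Iter 8: z = -0.3453 + -0.2315i, |z|^2 = 0.1728
Iter 9: z = -0.7103 + 0.3279i, |z|^2 = 0.6121
Iter 10: z = -0.3790 + -0.2978i, |z|^2 = 0.2323
Iter 11: z = -0.7211 + 0.3937i, |z|^2 = 0.6750
Iter 12: z = -0.4110 + -0.3998i, |z|^2 = 0.3288
Iter 13: z = -0.7669 + 0.4967i, |z|^2 = 0.8348
Iter 14: z = -0.4346 + -0.5938i, |z|^2 = 0.5414
Iter 15: z = -0.9397 + 0.6841i, |z|^2 = 1.3510
Iter 16: z = -0.3609 + -1.1177i, |z|^2 = 1.3794
Iter 17: z = -1.8949 + 0.9747i, |z|^2 = 4.5408
Escaped at iteration 17

Answer: no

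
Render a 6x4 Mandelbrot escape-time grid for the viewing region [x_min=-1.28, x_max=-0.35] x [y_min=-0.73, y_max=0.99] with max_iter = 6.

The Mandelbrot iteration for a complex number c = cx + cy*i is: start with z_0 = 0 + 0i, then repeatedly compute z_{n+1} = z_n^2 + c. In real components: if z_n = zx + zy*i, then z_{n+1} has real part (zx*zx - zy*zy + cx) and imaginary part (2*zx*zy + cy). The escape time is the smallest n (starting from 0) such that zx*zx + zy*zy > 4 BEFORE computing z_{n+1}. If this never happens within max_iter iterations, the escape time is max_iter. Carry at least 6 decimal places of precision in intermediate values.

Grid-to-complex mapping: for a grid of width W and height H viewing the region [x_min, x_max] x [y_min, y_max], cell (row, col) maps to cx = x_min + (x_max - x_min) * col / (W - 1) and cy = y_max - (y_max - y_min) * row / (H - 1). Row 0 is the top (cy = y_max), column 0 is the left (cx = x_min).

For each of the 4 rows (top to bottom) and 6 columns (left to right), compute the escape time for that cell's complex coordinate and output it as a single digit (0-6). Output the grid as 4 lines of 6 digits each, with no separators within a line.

Answer: 333345
666666
666666
334466

Derivation:
(row=0, col=0): c = -1.2800 + 0.9900i → escape time 3
(row=0, col=1): c = -1.0940 + 0.9900i → escape time 3
(row=0, col=2): c = -0.9080 + 0.9900i → escape time 3
(row=0, col=3): c = -0.7220 + 0.9900i → escape time 3
(row=0, col=4): c = -0.5360 + 0.9900i → escape time 4
(row=0, col=5): c = -0.3500 + 0.9900i → escape time 5
(row=1, col=0): c = -1.2800 + 0.4167i → escape time 6
(row=1, col=1): c = -1.0940 + 0.4167i → escape time 6
(row=1, col=2): c = -0.9080 + 0.4167i → escape time 6
(row=1, col=3): c = -0.7220 + 0.4167i → escape time 6
(row=1, col=4): c = -0.5360 + 0.4167i → escape time 6
(row=1, col=5): c = -0.3500 + 0.4167i → escape time 6
(row=2, col=0): c = -1.2800 + -0.1567i → escape time 6
(row=2, col=1): c = -1.0940 + -0.1567i → escape time 6
(row=2, col=2): c = -0.9080 + -0.1567i → escape time 6
(row=2, col=3): c = -0.7220 + -0.1567i → escape time 6
(row=2, col=4): c = -0.5360 + -0.1567i → escape time 6
(row=2, col=5): c = -0.3500 + -0.1567i → escape time 6
(row=3, col=0): c = -1.2800 + -0.7300i → escape time 3
(row=3, col=1): c = -1.0940 + -0.7300i → escape time 3
(row=3, col=2): c = -0.9080 + -0.7300i → escape time 4
(row=3, col=3): c = -0.7220 + -0.7300i → escape time 4
(row=3, col=4): c = -0.5360 + -0.7300i → escape time 6
(row=3, col=5): c = -0.3500 + -0.7300i → escape time 6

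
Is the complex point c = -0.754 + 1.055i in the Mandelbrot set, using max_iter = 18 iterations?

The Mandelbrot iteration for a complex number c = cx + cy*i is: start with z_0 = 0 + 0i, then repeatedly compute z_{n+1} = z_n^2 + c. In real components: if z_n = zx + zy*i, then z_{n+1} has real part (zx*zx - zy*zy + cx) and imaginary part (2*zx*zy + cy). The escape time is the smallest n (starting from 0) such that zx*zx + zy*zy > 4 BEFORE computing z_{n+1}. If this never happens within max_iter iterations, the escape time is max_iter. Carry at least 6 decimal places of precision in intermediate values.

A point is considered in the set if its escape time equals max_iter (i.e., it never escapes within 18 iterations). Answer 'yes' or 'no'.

z_0 = 0 + 0i, c = -0.7540 + 1.0550i
Iter 1: z = -0.7540 + 1.0550i, |z|^2 = 1.6815
Iter 2: z = -1.2985 + -0.5359i, |z|^2 = 1.9734
Iter 3: z = 0.6449 + 2.4468i, |z|^2 = 6.4029
Escaped at iteration 3

Answer: no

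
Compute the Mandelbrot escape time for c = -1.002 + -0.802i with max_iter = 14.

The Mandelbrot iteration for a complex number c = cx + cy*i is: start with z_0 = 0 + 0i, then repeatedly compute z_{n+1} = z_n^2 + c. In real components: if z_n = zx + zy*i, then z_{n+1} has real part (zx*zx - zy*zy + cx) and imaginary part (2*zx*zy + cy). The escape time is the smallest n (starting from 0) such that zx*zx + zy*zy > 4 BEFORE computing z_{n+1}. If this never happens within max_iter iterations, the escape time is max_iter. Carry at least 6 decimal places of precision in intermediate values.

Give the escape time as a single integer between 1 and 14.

z_0 = 0 + 0i, c = -1.0020 + -0.8020i
Iter 1: z = -1.0020 + -0.8020i, |z|^2 = 1.6472
Iter 2: z = -0.6412 + 0.8052i, |z|^2 = 1.0595
Iter 3: z = -1.2392 + -1.8346i, |z|^2 = 4.9014
Escaped at iteration 3

Answer: 3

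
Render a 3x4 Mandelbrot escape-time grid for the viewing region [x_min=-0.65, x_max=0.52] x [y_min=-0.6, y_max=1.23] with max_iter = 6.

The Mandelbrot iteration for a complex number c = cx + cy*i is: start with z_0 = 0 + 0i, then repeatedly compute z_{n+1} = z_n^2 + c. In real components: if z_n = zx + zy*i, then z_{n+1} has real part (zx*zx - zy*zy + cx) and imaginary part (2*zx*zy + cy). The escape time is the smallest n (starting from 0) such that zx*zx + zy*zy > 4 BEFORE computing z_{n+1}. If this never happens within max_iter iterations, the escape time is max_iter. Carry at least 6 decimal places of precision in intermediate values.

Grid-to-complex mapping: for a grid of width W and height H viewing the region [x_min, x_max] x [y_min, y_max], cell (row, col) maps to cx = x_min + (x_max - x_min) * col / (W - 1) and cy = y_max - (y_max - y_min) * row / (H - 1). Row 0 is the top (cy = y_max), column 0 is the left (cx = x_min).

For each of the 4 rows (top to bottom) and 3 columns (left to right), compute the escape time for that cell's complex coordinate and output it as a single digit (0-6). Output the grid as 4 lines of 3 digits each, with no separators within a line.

Answer: 332
664
665
664

Derivation:
(row=0, col=0): c = -0.6500 + 1.2300i → escape time 3
(row=0, col=1): c = -0.0650 + 1.2300i → escape time 3
(row=0, col=2): c = 0.5200 + 1.2300i → escape time 2
(row=1, col=0): c = -0.6500 + 0.6200i → escape time 6
(row=1, col=1): c = -0.0650 + 0.6200i → escape time 6
(row=1, col=2): c = 0.5200 + 0.6200i → escape time 4
(row=2, col=0): c = -0.6500 + 0.0100i → escape time 6
(row=2, col=1): c = -0.0650 + 0.0100i → escape time 6
(row=2, col=2): c = 0.5200 + 0.0100i → escape time 5
(row=3, col=0): c = -0.6500 + -0.6000i → escape time 6
(row=3, col=1): c = -0.0650 + -0.6000i → escape time 6
(row=3, col=2): c = 0.5200 + -0.6000i → escape time 4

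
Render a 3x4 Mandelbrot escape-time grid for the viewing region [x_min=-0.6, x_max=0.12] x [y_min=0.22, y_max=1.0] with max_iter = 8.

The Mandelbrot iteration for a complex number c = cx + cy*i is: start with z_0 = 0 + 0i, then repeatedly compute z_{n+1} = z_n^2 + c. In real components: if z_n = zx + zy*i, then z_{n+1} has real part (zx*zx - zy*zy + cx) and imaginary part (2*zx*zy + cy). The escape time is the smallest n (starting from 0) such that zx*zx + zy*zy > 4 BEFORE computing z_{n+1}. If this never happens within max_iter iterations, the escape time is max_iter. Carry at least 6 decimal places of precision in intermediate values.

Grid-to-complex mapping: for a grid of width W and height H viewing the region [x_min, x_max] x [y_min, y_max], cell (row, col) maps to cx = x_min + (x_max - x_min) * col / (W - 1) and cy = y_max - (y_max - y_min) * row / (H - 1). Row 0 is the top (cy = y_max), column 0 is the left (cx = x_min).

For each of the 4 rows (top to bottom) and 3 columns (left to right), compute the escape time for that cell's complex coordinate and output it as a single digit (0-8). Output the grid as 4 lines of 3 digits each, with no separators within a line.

(row=0, col=0): c = -0.6000 + 1.0000i → escape time 4
(row=0, col=1): c = -0.2400 + 1.0000i → escape time 6
(row=0, col=2): c = 0.1200 + 1.0000i → escape time 4
(row=1, col=0): c = -0.6000 + 0.7400i → escape time 6
(row=1, col=1): c = -0.2400 + 0.7400i → escape time 8
(row=1, col=2): c = 0.1200 + 0.7400i → escape time 7
(row=2, col=0): c = -0.6000 + 0.4800i → escape time 8
(row=2, col=1): c = -0.2400 + 0.4800i → escape time 8
(row=2, col=2): c = 0.1200 + 0.4800i → escape time 8
(row=3, col=0): c = -0.6000 + 0.2200i → escape time 8
(row=3, col=1): c = -0.2400 + 0.2200i → escape time 8
(row=3, col=2): c = 0.1200 + 0.2200i → escape time 8

Answer: 464
687
888
888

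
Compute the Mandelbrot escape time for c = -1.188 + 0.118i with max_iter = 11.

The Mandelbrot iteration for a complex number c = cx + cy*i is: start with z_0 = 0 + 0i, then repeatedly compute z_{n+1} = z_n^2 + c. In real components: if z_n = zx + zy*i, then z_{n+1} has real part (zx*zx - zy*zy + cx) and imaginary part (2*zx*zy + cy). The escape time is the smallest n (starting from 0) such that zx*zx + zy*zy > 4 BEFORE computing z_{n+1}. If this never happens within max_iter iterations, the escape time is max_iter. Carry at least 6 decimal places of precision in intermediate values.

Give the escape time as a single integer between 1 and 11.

Answer: 11

Derivation:
z_0 = 0 + 0i, c = -1.1880 + 0.1180i
Iter 1: z = -1.1880 + 0.1180i, |z|^2 = 1.4253
Iter 2: z = 0.2094 + -0.1624i, |z|^2 = 0.0702
Iter 3: z = -1.1705 + 0.0500i, |z|^2 = 1.3726
Iter 4: z = 0.1796 + 0.0010i, |z|^2 = 0.0323
Iter 5: z = -1.1557 + 0.1183i, |z|^2 = 1.3498
Iter 6: z = 0.1338 + -0.1556i, |z|^2 = 0.0421
Iter 7: z = -1.1943 + 0.0764i, |z|^2 = 1.4322
Iter 8: z = 0.2325 + -0.0645i, |z|^2 = 0.0582
Iter 9: z = -1.1381 + 0.0880i, |z|^2 = 1.3030
Iter 10: z = 0.0995 + -0.0823i, |z|^2 = 0.0167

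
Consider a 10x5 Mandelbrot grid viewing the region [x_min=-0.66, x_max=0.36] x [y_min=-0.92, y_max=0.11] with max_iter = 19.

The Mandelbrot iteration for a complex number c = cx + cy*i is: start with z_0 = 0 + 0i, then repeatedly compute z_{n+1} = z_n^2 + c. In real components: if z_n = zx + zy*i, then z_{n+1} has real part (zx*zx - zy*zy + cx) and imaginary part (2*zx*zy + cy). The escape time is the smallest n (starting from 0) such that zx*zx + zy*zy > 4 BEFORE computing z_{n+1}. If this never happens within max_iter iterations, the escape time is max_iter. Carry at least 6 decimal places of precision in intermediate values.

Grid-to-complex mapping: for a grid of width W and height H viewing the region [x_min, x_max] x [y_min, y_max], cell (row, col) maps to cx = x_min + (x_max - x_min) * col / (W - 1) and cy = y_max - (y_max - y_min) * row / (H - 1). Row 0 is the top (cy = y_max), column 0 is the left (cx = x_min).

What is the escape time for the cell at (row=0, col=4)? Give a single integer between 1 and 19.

Answer: 19

Derivation:
z_0 = 0 + 0i, c = -0.2067 + 0.1100i
Iter 1: z = -0.2067 + 0.1100i, |z|^2 = 0.0548
Iter 2: z = -0.1761 + 0.0645i, |z|^2 = 0.0352
Iter 3: z = -0.1798 + 0.0873i, |z|^2 = 0.0400
Iter 4: z = -0.1819 + 0.0786i, |z|^2 = 0.0393
Iter 5: z = -0.1797 + 0.0814i, |z|^2 = 0.0389
Iter 6: z = -0.1810 + 0.0807i, |z|^2 = 0.0393
Iter 7: z = -0.1804 + 0.0808i, |z|^2 = 0.0391
Iter 8: z = -0.1806 + 0.0809i, |z|^2 = 0.0392
Iter 9: z = -0.1806 + 0.0808i, |z|^2 = 0.0391
Iter 10: z = -0.1806 + 0.0808i, |z|^2 = 0.0391
Iter 11: z = -0.1806 + 0.0808i, |z|^2 = 0.0391
Iter 12: z = -0.1806 + 0.0808i, |z|^2 = 0.0391
Iter 13: z = -0.1806 + 0.0808i, |z|^2 = 0.0391
Iter 14: z = -0.1806 + 0.0808i, |z|^2 = 0.0391
Iter 15: z = -0.1806 + 0.0808i, |z|^2 = 0.0391
Iter 16: z = -0.1806 + 0.0808i, |z|^2 = 0.0391
Iter 17: z = -0.1806 + 0.0808i, |z|^2 = 0.0391
Iter 18: z = -0.1806 + 0.0808i, |z|^2 = 0.0391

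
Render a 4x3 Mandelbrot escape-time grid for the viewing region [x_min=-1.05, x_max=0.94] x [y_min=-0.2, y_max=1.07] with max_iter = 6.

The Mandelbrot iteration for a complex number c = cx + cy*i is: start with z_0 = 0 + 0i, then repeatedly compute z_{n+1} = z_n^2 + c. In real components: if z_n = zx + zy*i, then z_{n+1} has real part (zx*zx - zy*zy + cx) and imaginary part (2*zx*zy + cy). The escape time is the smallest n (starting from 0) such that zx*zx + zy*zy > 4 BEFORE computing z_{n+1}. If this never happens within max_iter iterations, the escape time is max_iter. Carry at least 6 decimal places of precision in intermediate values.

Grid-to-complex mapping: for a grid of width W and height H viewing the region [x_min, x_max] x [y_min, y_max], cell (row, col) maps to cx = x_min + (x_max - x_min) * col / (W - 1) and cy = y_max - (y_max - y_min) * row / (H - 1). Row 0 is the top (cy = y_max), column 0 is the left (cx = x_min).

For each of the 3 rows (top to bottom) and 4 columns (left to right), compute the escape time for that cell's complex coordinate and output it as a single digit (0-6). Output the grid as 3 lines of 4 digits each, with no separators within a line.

Answer: 3432
6662
6663

Derivation:
(row=0, col=0): c = -1.0500 + 1.0700i → escape time 3
(row=0, col=1): c = -0.3867 + 1.0700i → escape time 4
(row=0, col=2): c = 0.2767 + 1.0700i → escape time 3
(row=0, col=3): c = 0.9400 + 1.0700i → escape time 2
(row=1, col=0): c = -1.0500 + 0.4350i → escape time 6
(row=1, col=1): c = -0.3867 + 0.4350i → escape time 6
(row=1, col=2): c = 0.2767 + 0.4350i → escape time 6
(row=1, col=3): c = 0.9400 + 0.4350i → escape time 2
(row=2, col=0): c = -1.0500 + -0.2000i → escape time 6
(row=2, col=1): c = -0.3867 + -0.2000i → escape time 6
(row=2, col=2): c = 0.2767 + -0.2000i → escape time 6
(row=2, col=3): c = 0.9400 + -0.2000i → escape time 3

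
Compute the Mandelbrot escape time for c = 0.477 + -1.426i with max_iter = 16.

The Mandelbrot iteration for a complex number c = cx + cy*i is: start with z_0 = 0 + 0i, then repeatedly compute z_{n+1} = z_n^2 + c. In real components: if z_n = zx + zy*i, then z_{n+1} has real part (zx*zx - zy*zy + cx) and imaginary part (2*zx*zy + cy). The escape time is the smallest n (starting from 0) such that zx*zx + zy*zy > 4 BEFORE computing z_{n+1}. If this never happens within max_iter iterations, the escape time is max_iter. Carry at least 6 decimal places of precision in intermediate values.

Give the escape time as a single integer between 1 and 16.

z_0 = 0 + 0i, c = 0.4770 + -1.4260i
Iter 1: z = 0.4770 + -1.4260i, |z|^2 = 2.2610
Iter 2: z = -1.3289 + -2.7864i, |z|^2 = 9.5301
Escaped at iteration 2

Answer: 2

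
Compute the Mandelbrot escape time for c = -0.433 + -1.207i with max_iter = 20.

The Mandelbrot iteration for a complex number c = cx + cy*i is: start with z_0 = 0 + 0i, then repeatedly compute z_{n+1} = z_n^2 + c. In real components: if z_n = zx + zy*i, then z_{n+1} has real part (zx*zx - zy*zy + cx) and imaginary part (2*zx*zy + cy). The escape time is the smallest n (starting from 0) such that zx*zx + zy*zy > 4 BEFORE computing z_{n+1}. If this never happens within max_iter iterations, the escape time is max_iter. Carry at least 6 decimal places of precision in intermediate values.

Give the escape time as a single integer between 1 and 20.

z_0 = 0 + 0i, c = -0.4330 + -1.2070i
Iter 1: z = -0.4330 + -1.2070i, |z|^2 = 1.6443
Iter 2: z = -1.7024 + -0.1617i, |z|^2 = 2.9242
Iter 3: z = 2.4389 + -0.6563i, |z|^2 = 6.3789
Escaped at iteration 3

Answer: 3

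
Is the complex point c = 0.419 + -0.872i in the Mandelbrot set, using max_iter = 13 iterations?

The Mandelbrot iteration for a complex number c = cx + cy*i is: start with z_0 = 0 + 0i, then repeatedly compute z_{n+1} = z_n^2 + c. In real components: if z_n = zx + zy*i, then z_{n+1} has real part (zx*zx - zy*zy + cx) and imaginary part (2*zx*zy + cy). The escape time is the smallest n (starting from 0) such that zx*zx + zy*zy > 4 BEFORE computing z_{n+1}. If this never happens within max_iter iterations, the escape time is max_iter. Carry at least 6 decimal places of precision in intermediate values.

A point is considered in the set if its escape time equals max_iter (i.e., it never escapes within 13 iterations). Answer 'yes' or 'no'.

z_0 = 0 + 0i, c = 0.4190 + -0.8720i
Iter 1: z = 0.4190 + -0.8720i, |z|^2 = 0.9359
Iter 2: z = -0.1658 + -1.6027i, |z|^2 = 2.5963
Iter 3: z = -2.1223 + -0.3405i, |z|^2 = 4.6199
Escaped at iteration 3

Answer: no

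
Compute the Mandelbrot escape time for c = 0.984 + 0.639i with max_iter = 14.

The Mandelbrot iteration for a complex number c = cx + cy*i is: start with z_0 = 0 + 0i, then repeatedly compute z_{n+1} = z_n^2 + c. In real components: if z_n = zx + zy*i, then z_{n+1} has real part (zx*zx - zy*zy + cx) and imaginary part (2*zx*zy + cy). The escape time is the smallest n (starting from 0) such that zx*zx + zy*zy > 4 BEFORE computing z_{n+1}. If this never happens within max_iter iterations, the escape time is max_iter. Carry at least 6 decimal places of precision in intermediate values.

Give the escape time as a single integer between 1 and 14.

Answer: 2

Derivation:
z_0 = 0 + 0i, c = 0.9840 + 0.6390i
Iter 1: z = 0.9840 + 0.6390i, |z|^2 = 1.3766
Iter 2: z = 1.5439 + 1.8966i, |z|^2 = 5.9806
Escaped at iteration 2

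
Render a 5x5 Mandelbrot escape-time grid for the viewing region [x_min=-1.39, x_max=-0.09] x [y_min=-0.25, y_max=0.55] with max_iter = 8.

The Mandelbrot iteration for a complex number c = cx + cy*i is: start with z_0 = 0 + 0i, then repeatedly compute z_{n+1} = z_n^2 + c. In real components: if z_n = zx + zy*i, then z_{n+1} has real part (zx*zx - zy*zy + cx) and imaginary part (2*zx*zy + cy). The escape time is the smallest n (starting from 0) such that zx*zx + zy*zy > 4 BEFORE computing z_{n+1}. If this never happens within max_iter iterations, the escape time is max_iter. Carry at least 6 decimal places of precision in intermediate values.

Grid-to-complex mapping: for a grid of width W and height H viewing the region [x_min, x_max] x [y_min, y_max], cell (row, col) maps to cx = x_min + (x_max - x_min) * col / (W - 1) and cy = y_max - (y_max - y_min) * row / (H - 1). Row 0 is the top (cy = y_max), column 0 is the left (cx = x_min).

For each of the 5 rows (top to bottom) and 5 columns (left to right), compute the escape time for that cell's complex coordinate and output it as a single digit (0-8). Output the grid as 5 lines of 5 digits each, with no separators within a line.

Answer: 35688
58888
88888
88888
68888

Derivation:
(row=0, col=0): c = -1.3900 + 0.5500i → escape time 3
(row=0, col=1): c = -1.0650 + 0.5500i → escape time 5
(row=0, col=2): c = -0.7400 + 0.5500i → escape time 6
(row=0, col=3): c = -0.4150 + 0.5500i → escape time 8
(row=0, col=4): c = -0.0900 + 0.5500i → escape time 8
(row=1, col=0): c = -1.3900 + 0.3500i → escape time 5
(row=1, col=1): c = -1.0650 + 0.3500i → escape time 8
(row=1, col=2): c = -0.7400 + 0.3500i → escape time 8
(row=1, col=3): c = -0.4150 + 0.3500i → escape time 8
(row=1, col=4): c = -0.0900 + 0.3500i → escape time 8
(row=2, col=0): c = -1.3900 + 0.1500i → escape time 8
(row=2, col=1): c = -1.0650 + 0.1500i → escape time 8
(row=2, col=2): c = -0.7400 + 0.1500i → escape time 8
(row=2, col=3): c = -0.4150 + 0.1500i → escape time 8
(row=2, col=4): c = -0.0900 + 0.1500i → escape time 8
(row=3, col=0): c = -1.3900 + -0.0500i → escape time 8
(row=3, col=1): c = -1.0650 + -0.0500i → escape time 8
(row=3, col=2): c = -0.7400 + -0.0500i → escape time 8
(row=3, col=3): c = -0.4150 + -0.0500i → escape time 8
(row=3, col=4): c = -0.0900 + -0.0500i → escape time 8
(row=4, col=0): c = -1.3900 + -0.2500i → escape time 6
(row=4, col=1): c = -1.0650 + -0.2500i → escape time 8
(row=4, col=2): c = -0.7400 + -0.2500i → escape time 8
(row=4, col=3): c = -0.4150 + -0.2500i → escape time 8
(row=4, col=4): c = -0.0900 + -0.2500i → escape time 8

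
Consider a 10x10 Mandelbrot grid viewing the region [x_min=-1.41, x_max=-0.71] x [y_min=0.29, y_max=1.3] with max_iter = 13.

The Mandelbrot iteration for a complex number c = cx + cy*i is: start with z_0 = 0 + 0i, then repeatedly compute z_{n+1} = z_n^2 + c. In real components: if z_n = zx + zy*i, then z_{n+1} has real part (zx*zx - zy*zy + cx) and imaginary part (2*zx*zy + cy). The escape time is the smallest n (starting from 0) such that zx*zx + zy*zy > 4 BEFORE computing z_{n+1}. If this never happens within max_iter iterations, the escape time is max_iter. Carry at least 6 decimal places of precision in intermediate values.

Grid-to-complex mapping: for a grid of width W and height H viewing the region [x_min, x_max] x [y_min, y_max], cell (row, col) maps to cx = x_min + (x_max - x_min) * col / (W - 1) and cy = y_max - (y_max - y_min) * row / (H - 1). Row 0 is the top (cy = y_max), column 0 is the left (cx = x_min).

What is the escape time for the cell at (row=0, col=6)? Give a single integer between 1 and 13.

Answer: 2

Derivation:
z_0 = 0 + 0i, c = -0.9433 + 1.3000i
Iter 1: z = -0.9433 + 1.3000i, |z|^2 = 2.5799
Iter 2: z = -1.7435 + -1.1527i, |z|^2 = 4.3683
Escaped at iteration 2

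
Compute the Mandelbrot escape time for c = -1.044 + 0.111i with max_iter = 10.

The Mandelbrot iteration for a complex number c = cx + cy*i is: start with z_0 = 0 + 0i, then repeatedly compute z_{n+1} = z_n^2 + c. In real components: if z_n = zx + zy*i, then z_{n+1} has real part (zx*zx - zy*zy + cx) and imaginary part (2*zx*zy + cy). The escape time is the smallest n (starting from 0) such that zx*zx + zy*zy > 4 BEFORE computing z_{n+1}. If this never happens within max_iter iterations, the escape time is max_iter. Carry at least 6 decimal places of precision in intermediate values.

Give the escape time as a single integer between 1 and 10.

z_0 = 0 + 0i, c = -1.0440 + 0.1110i
Iter 1: z = -1.0440 + 0.1110i, |z|^2 = 1.1023
Iter 2: z = 0.0336 + -0.1208i, |z|^2 = 0.0157
Iter 3: z = -1.0575 + 0.1029i, |z|^2 = 1.1288
Iter 4: z = 0.0636 + -0.1066i, |z|^2 = 0.0154
Iter 5: z = -1.0513 + 0.0974i, |z|^2 = 1.1148
Iter 6: z = 0.0518 + -0.0939i, |z|^2 = 0.0115
Iter 7: z = -1.0501 + 0.1013i, |z|^2 = 1.1130
Iter 8: z = 0.0485 + -0.1017i, |z|^2 = 0.0127
Iter 9: z = -1.0520 + 0.1011i, |z|^2 = 1.1169

Answer: 10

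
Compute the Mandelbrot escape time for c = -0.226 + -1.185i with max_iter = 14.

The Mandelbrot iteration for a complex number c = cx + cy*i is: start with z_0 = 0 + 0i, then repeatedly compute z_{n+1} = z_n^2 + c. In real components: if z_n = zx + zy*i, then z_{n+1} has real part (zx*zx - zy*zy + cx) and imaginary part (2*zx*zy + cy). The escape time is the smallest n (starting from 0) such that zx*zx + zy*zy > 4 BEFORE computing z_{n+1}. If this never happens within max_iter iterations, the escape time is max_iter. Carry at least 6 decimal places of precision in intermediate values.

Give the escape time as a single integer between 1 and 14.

Answer: 3

Derivation:
z_0 = 0 + 0i, c = -0.2260 + -1.1850i
Iter 1: z = -0.2260 + -1.1850i, |z|^2 = 1.4553
Iter 2: z = -1.5791 + -0.6494i, |z|^2 = 2.9154
Iter 3: z = 1.8460 + 0.8659i, |z|^2 = 4.1576
Escaped at iteration 3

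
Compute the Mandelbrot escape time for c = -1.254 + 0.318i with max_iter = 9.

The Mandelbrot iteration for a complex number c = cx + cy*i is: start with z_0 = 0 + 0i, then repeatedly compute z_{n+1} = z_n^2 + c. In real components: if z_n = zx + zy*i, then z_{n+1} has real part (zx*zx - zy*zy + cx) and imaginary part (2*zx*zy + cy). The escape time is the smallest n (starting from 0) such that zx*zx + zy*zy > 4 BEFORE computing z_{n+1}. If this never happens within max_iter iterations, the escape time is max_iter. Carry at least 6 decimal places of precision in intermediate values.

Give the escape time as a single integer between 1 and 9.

z_0 = 0 + 0i, c = -1.2540 + 0.3180i
Iter 1: z = -1.2540 + 0.3180i, |z|^2 = 1.6736
Iter 2: z = 0.2174 + -0.4795i, |z|^2 = 0.2772
Iter 3: z = -1.4367 + 0.1095i, |z|^2 = 2.0761
Iter 4: z = 0.7981 + 0.0034i, |z|^2 = 0.6370
Iter 5: z = -0.6170 + 0.3234i, |z|^2 = 0.4853
Iter 6: z = -0.9779 + -0.0810i, |z|^2 = 0.9628
Iter 7: z = -0.3044 + 0.4765i, |z|^2 = 0.3197
Iter 8: z = -1.3884 + 0.0280i, |z|^2 = 1.9284

Answer: 9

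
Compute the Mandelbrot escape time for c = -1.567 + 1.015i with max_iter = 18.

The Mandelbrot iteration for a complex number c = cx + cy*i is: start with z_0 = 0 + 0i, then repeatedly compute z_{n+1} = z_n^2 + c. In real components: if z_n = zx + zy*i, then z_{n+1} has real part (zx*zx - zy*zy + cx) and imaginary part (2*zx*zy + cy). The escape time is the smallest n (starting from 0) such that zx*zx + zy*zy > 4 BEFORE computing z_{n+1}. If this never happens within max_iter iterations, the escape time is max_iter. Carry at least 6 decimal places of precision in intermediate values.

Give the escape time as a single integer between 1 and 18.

Answer: 2

Derivation:
z_0 = 0 + 0i, c = -1.5670 + 1.0150i
Iter 1: z = -1.5670 + 1.0150i, |z|^2 = 3.4857
Iter 2: z = -0.1417 + -2.1660i, |z|^2 = 4.7117
Escaped at iteration 2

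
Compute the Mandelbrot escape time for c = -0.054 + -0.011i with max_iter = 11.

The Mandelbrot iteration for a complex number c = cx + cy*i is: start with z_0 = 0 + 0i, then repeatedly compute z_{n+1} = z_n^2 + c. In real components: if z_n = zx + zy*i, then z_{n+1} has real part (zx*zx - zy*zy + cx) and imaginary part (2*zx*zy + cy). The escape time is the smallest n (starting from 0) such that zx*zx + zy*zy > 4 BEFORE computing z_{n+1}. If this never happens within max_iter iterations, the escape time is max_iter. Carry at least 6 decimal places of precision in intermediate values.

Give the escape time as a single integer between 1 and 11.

z_0 = 0 + 0i, c = -0.0540 + -0.0110i
Iter 1: z = -0.0540 + -0.0110i, |z|^2 = 0.0030
Iter 2: z = -0.0512 + -0.0098i, |z|^2 = 0.0027
Iter 3: z = -0.0515 + -0.0100i, |z|^2 = 0.0027
Iter 4: z = -0.0515 + -0.0100i, |z|^2 = 0.0027
Iter 5: z = -0.0515 + -0.0100i, |z|^2 = 0.0027
Iter 6: z = -0.0515 + -0.0100i, |z|^2 = 0.0027
Iter 7: z = -0.0515 + -0.0100i, |z|^2 = 0.0027
Iter 8: z = -0.0515 + -0.0100i, |z|^2 = 0.0027
Iter 9: z = -0.0515 + -0.0100i, |z|^2 = 0.0027
Iter 10: z = -0.0515 + -0.0100i, |z|^2 = 0.0027

Answer: 11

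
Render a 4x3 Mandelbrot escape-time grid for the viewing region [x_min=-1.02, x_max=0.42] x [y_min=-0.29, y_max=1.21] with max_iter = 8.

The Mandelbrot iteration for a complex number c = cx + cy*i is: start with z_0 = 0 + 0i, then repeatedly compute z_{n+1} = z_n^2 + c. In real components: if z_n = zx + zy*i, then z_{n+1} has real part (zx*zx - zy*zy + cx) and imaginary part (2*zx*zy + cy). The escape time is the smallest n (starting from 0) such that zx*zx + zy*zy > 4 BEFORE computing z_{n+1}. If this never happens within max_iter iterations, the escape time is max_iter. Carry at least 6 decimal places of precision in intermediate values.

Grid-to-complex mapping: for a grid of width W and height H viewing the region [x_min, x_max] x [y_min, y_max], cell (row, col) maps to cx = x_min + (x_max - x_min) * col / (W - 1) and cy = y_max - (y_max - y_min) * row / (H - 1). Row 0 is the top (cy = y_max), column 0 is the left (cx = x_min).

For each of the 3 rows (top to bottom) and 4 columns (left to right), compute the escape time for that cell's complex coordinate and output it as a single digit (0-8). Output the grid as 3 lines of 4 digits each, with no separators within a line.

(row=0, col=0): c = -1.0200 + 1.2100i → escape time 3
(row=0, col=1): c = -0.5400 + 1.2100i → escape time 3
(row=0, col=2): c = -0.0600 + 1.2100i → escape time 3
(row=0, col=3): c = 0.4200 + 1.2100i → escape time 2
(row=1, col=0): c = -1.0200 + 0.4600i → escape time 5
(row=1, col=1): c = -0.5400 + 0.4600i → escape time 8
(row=1, col=2): c = -0.0600 + 0.4600i → escape time 8
(row=1, col=3): c = 0.4200 + 0.4600i → escape time 7
(row=2, col=0): c = -1.0200 + -0.2900i → escape time 8
(row=2, col=1): c = -0.5400 + -0.2900i → escape time 8
(row=2, col=2): c = -0.0600 + -0.2900i → escape time 8
(row=2, col=3): c = 0.4200 + -0.2900i → escape time 8

Answer: 3332
5887
8888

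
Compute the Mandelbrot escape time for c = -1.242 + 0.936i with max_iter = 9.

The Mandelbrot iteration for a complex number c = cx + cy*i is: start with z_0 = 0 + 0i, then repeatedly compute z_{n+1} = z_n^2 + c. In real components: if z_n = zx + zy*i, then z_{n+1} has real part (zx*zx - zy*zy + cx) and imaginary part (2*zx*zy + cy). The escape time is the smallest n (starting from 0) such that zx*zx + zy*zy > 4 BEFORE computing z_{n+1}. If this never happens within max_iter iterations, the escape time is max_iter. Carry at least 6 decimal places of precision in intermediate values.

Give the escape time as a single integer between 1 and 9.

z_0 = 0 + 0i, c = -1.2420 + 0.9360i
Iter 1: z = -1.2420 + 0.9360i, |z|^2 = 2.4187
Iter 2: z = -0.5755 + -1.3890i, |z|^2 = 2.2606
Iter 3: z = -2.8402 + 2.5349i, |z|^2 = 14.4919
Escaped at iteration 3

Answer: 3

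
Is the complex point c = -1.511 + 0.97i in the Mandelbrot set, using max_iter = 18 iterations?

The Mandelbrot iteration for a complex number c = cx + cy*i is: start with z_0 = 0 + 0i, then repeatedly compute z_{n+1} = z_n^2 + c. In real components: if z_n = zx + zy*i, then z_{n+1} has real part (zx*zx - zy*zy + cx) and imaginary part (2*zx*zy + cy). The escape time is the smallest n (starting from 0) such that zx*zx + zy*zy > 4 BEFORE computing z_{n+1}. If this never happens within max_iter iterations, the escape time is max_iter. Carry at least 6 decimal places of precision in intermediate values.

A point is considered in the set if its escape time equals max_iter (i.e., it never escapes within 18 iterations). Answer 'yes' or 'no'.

Answer: no

Derivation:
z_0 = 0 + 0i, c = -1.5110 + 0.9700i
Iter 1: z = -1.5110 + 0.9700i, |z|^2 = 3.2240
Iter 2: z = -0.1688 + -1.9613i, |z|^2 = 3.8753
Iter 3: z = -5.3294 + 1.6321i, |z|^2 = 31.0658
Escaped at iteration 3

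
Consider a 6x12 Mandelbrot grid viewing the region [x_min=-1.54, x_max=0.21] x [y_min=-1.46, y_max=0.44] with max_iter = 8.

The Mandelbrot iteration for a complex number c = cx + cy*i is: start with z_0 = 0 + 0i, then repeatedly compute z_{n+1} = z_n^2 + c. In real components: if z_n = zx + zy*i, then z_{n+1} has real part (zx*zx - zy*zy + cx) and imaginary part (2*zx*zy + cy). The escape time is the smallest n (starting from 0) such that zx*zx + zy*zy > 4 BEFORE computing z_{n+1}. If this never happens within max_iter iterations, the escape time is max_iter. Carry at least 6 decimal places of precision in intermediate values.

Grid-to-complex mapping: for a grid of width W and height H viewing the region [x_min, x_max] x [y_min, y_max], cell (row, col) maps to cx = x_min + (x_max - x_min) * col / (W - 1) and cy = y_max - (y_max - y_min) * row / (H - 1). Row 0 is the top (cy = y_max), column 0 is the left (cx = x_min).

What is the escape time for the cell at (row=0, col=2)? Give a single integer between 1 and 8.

z_0 = 0 + 0i, c = -0.8400 + 0.4400i
Iter 1: z = -0.8400 + 0.4400i, |z|^2 = 0.8992
Iter 2: z = -0.3280 + -0.2992i, |z|^2 = 0.1971
Iter 3: z = -0.8219 + 0.6363i, |z|^2 = 1.0804
Iter 4: z = -0.5693 + -0.6060i, |z|^2 = 0.6912
Iter 5: z = -0.8831 + 1.1299i, |z|^2 = 2.0566
Iter 6: z = -1.3368 + -1.5557i, |z|^2 = 4.2071
Escaped at iteration 6

Answer: 6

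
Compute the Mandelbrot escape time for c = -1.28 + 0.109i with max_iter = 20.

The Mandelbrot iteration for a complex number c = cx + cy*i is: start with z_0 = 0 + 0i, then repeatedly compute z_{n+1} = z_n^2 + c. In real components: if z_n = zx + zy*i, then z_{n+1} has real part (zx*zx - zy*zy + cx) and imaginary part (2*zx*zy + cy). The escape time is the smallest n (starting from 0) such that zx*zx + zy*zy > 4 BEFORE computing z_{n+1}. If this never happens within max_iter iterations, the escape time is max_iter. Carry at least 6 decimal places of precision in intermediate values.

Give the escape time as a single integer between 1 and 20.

Answer: 14

Derivation:
z_0 = 0 + 0i, c = -1.2800 + 0.1090i
Iter 1: z = -1.2800 + 0.1090i, |z|^2 = 1.6503
Iter 2: z = 0.3465 + -0.1700i, |z|^2 = 0.1490
Iter 3: z = -1.1888 + -0.0088i, |z|^2 = 1.4134
Iter 4: z = 0.1333 + 0.1300i, |z|^2 = 0.0347
Iter 5: z = -1.2791 + 0.1437i, |z|^2 = 1.6569
Iter 6: z = 0.3356 + -0.2585i, |z|^2 = 0.1794
Iter 7: z = -1.2342 + -0.0645i, |z|^2 = 1.5274
Iter 8: z = 0.2391 + 0.2682i, |z|^2 = 0.1291
Iter 9: z = -1.2948 + 0.2373i, |z|^2 = 1.7327
Iter 10: z = 0.3401 + -0.5054i, |z|^2 = 0.3712
Iter 11: z = -1.4198 + -0.2348i, |z|^2 = 2.0709
Iter 12: z = 0.6806 + 0.7758i, |z|^2 = 1.0651
Iter 13: z = -1.4187 + 1.1650i, |z|^2 = 3.3699
Iter 14: z = -0.6246 + -3.1966i, |z|^2 = 10.6083
Escaped at iteration 14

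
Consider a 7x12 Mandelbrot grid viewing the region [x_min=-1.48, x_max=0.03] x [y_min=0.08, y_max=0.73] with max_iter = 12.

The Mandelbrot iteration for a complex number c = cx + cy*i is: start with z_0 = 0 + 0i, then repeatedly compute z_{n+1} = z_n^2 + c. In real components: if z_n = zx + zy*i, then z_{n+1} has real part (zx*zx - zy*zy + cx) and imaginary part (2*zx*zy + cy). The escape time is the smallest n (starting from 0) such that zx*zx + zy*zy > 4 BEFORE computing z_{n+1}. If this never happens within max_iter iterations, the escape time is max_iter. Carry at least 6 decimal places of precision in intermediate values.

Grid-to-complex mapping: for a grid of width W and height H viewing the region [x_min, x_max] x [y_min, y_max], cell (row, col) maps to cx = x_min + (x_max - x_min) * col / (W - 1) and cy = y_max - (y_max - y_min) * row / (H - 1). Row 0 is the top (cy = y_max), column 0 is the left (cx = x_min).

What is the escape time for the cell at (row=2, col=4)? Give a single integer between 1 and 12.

Answer: 12

Derivation:
z_0 = 0 + 0i, c = -0.4733 + 0.6118i
Iter 1: z = -0.4733 + 0.6118i, |z|^2 = 0.5984
Iter 2: z = -0.6236 + 0.0326i, |z|^2 = 0.3900
Iter 3: z = -0.0855 + 0.5711i, |z|^2 = 0.3335
Iter 4: z = -0.7922 + 0.5141i, |z|^2 = 0.8919
Iter 5: z = -0.1101 + -0.2028i, |z|^2 = 0.0532
Iter 6: z = -0.5023 + 0.6565i, |z|^2 = 0.6833
Iter 7: z = -0.6519 + -0.0477i, |z|^2 = 0.4273
Iter 8: z = -0.0506 + 0.6740i, |z|^2 = 0.4569
Iter 9: z = -0.9251 + 0.5436i, |z|^2 = 1.1514
Iter 10: z = 0.0870 + -0.3940i, |z|^2 = 0.1628
Iter 11: z = -0.6210 + 0.5433i, |z|^2 = 0.6808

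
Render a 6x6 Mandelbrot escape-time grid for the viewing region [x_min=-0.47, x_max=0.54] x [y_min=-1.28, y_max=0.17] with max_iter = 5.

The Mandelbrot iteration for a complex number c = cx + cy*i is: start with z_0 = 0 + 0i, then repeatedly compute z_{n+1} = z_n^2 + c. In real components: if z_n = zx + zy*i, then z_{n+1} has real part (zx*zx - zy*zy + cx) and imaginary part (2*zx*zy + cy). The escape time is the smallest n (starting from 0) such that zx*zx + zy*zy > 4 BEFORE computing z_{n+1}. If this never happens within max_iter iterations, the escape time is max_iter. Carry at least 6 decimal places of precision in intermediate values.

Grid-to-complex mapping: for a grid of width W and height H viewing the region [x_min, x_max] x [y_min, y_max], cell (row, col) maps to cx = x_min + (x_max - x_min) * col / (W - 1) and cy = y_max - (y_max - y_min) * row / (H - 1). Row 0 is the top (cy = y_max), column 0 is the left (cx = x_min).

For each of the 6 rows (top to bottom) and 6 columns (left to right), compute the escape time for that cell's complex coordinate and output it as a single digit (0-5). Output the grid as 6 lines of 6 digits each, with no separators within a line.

Answer: 555554
555554
555554
555553
455432
332222

Derivation:
(row=0, col=0): c = -0.4700 + 0.1700i → escape time 5
(row=0, col=1): c = -0.2680 + 0.1700i → escape time 5
(row=0, col=2): c = -0.0660 + 0.1700i → escape time 5
(row=0, col=3): c = 0.1360 + 0.1700i → escape time 5
(row=0, col=4): c = 0.3380 + 0.1700i → escape time 5
(row=0, col=5): c = 0.5400 + 0.1700i → escape time 4
(row=1, col=0): c = -0.4700 + -0.1200i → escape time 5
(row=1, col=1): c = -0.2680 + -0.1200i → escape time 5
(row=1, col=2): c = -0.0660 + -0.1200i → escape time 5
(row=1, col=3): c = 0.1360 + -0.1200i → escape time 5
(row=1, col=4): c = 0.3380 + -0.1200i → escape time 5
(row=1, col=5): c = 0.5400 + -0.1200i → escape time 4
(row=2, col=0): c = -0.4700 + -0.4100i → escape time 5
(row=2, col=1): c = -0.2680 + -0.4100i → escape time 5
(row=2, col=2): c = -0.0660 + -0.4100i → escape time 5
(row=2, col=3): c = 0.1360 + -0.4100i → escape time 5
(row=2, col=4): c = 0.3380 + -0.4100i → escape time 5
(row=2, col=5): c = 0.5400 + -0.4100i → escape time 4
(row=3, col=0): c = -0.4700 + -0.7000i → escape time 5
(row=3, col=1): c = -0.2680 + -0.7000i → escape time 5
(row=3, col=2): c = -0.0660 + -0.7000i → escape time 5
(row=3, col=3): c = 0.1360 + -0.7000i → escape time 5
(row=3, col=4): c = 0.3380 + -0.7000i → escape time 5
(row=3, col=5): c = 0.5400 + -0.7000i → escape time 3
(row=4, col=0): c = -0.4700 + -0.9900i → escape time 4
(row=4, col=1): c = -0.2680 + -0.9900i → escape time 5
(row=4, col=2): c = -0.0660 + -0.9900i → escape time 5
(row=4, col=3): c = 0.1360 + -0.9900i → escape time 4
(row=4, col=4): c = 0.3380 + -0.9900i → escape time 3
(row=4, col=5): c = 0.5400 + -0.9900i → escape time 2
(row=5, col=0): c = -0.4700 + -1.2800i → escape time 3
(row=5, col=1): c = -0.2680 + -1.2800i → escape time 3
(row=5, col=2): c = -0.0660 + -1.2800i → escape time 2
(row=5, col=3): c = 0.1360 + -1.2800i → escape time 2
(row=5, col=4): c = 0.3380 + -1.2800i → escape time 2
(row=5, col=5): c = 0.5400 + -1.2800i → escape time 2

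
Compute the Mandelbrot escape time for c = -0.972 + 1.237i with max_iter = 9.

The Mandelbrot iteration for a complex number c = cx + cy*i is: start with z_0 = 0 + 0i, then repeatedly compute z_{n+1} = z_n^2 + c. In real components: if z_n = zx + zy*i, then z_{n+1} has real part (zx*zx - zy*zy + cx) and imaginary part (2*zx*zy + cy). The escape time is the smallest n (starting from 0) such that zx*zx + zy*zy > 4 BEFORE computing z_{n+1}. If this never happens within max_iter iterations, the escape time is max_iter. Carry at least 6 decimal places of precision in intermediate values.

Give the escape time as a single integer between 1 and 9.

z_0 = 0 + 0i, c = -0.9720 + 1.2370i
Iter 1: z = -0.9720 + 1.2370i, |z|^2 = 2.4750
Iter 2: z = -1.5574 + -1.1677i, |z|^2 = 3.7890
Iter 3: z = 0.0899 + 4.8742i, |z|^2 = 23.7659
Escaped at iteration 3

Answer: 3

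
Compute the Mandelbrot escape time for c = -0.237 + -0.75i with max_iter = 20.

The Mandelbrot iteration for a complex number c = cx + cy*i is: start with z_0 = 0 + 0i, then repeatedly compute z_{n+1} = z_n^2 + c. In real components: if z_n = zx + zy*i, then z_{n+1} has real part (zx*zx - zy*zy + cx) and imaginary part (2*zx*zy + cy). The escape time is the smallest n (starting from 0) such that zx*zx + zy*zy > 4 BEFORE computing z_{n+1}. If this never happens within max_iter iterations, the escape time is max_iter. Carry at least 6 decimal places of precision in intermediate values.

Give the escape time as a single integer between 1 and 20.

z_0 = 0 + 0i, c = -0.2370 + -0.7500i
Iter 1: z = -0.2370 + -0.7500i, |z|^2 = 0.6187
Iter 2: z = -0.7433 + -0.3945i, |z|^2 = 0.7082
Iter 3: z = 0.1599 + -0.1635i, |z|^2 = 0.0523
Iter 4: z = -0.2382 + -0.8023i, |z|^2 = 0.7004
Iter 5: z = -0.8240 + -0.3678i, |z|^2 = 0.8142
Iter 6: z = 0.3066 + -0.1438i, |z|^2 = 0.1147
Iter 7: z = -0.1637 + -0.8382i, |z|^2 = 0.7294
Iter 8: z = -0.9128 + -0.4756i, |z|^2 = 1.0593
Iter 9: z = 0.3700 + 0.1182i, |z|^2 = 0.1508
Iter 10: z = -0.1141 + -0.6625i, |z|^2 = 0.4520
Iter 11: z = -0.6629 + -0.5988i, |z|^2 = 0.7980
Iter 12: z = -0.1561 + 0.0439i, |z|^2 = 0.0263
Iter 13: z = -0.2146 + -0.7637i, |z|^2 = 0.6293
Iter 14: z = -0.7742 + -0.4223i, |z|^2 = 0.7777
Iter 15: z = 0.1841 + -0.0961i, |z|^2 = 0.0431
Iter 16: z = -0.2123 + -0.7854i, |z|^2 = 0.6619
Iter 17: z = -0.8088 + -0.4164i, |z|^2 = 0.8275
Iter 18: z = 0.2437 + -0.0764i, |z|^2 = 0.0652
Iter 19: z = -0.1835 + -0.7872i, |z|^2 = 0.6534

Answer: 20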